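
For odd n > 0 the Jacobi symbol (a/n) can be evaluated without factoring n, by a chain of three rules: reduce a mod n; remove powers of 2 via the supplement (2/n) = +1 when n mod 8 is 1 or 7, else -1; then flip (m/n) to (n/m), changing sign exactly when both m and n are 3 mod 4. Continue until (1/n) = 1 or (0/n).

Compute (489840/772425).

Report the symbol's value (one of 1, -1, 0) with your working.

489840 = 2^4·30615; (2/772425) = +1 since 772425 mod 8 = 1, so (489840/772425) = (+1)^4·(30615/772425); sign now +1
reciprocity: (30615/772425) = +1·(772425/30615) since 30615 mod 4 = 3, 772425 mod 4 = 1; sign now +1
(772425/30615) = (7050/30615)   [reduce mod 30615]
7050 = 2^1·3525; (2/30615) = +1 since 30615 mod 8 = 7, so (7050/30615) = (+1)^1·(3525/30615); sign now +1
reciprocity: (3525/30615) = +1·(30615/3525) since 3525 mod 4 = 1, 30615 mod 4 = 3; sign now +1
(30615/3525) = (2415/3525)   [reduce mod 3525]
reciprocity: (2415/3525) = +1·(3525/2415) since 2415 mod 4 = 3, 3525 mod 4 = 1; sign now +1
(3525/2415) = (1110/2415)   [reduce mod 2415]
1110 = 2^1·555; (2/2415) = +1 since 2415 mod 8 = 7, so (1110/2415) = (+1)^1·(555/2415); sign now +1
reciprocity: (555/2415) = -1·(2415/555) since 555 mod 4 = 3, 2415 mod 4 = 3; sign now -1
(2415/555) = (195/555)   [reduce mod 555]
reciprocity: (195/555) = -1·(555/195) since 195 mod 4 = 3, 555 mod 4 = 3; sign now +1
(555/195) = (165/195)   [reduce mod 195]
reciprocity: (165/195) = +1·(195/165) since 165 mod 4 = 1, 195 mod 4 = 3; sign now +1
(195/165) = (30/165)   [reduce mod 165]
30 = 2^1·15; (2/165) = -1 since 165 mod 8 = 5, so (30/165) = (-1)^1·(15/165); sign now -1
reciprocity: (15/165) = +1·(165/15) since 15 mod 4 = 3, 165 mod 4 = 1; sign now -1
(165/15) = (0/15)   [reduce mod 15]
(0/15) = 0   [gcd(a, n) > 1]; final value = 0

0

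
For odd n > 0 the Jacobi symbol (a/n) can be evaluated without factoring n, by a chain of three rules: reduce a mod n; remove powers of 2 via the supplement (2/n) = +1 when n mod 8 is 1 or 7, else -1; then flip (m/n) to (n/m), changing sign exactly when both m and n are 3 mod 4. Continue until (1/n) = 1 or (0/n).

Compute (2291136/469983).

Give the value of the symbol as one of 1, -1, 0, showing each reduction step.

(2291136/469983): 2291136 mod 469983 = 411204, so (2291136/469983) = (411204/469983)
factor out 2^2: 411204 = 2^2·102801; with 469983 mod 8 = 7, (2/469983) = +1; sign now +1; continue with (102801/469983)
flip (102801/469983) -> (469983/102801): both odd, 102801 mod 4 = 1, 469983 mod 4 = 3, so the flip contributes +1; sign now +1
(469983/102801): 469983 mod 102801 = 58779, so (469983/102801) = (58779/102801)
flip (58779/102801) -> (102801/58779): both odd, 58779 mod 4 = 3, 102801 mod 4 = 1, so the flip contributes +1; sign now +1
(102801/58779): 102801 mod 58779 = 44022, so (102801/58779) = (44022/58779)
factor out 2^1: 44022 = 2^1·22011; with 58779 mod 8 = 3, (2/58779) = -1; sign now -1; continue with (22011/58779)
flip (22011/58779) -> (58779/22011): both odd, 22011 mod 4 = 3, 58779 mod 4 = 3, so the flip contributes -1; sign now +1
(58779/22011): 58779 mod 22011 = 14757, so (58779/22011) = (14757/22011)
flip (14757/22011) -> (22011/14757): both odd, 14757 mod 4 = 1, 22011 mod 4 = 3, so the flip contributes +1; sign now +1
(22011/14757): 22011 mod 14757 = 7254, so (22011/14757) = (7254/14757)
factor out 2^1: 7254 = 2^1·3627; with 14757 mod 8 = 5, (2/14757) = -1; sign now -1; continue with (3627/14757)
flip (3627/14757) -> (14757/3627): both odd, 3627 mod 4 = 3, 14757 mod 4 = 1, so the flip contributes +1; sign now -1
(14757/3627): 14757 mod 3627 = 249, so (14757/3627) = (249/3627)
flip (249/3627) -> (3627/249): both odd, 249 mod 4 = 1, 3627 mod 4 = 3, so the flip contributes +1; sign now -1
(3627/249): 3627 mod 249 = 141, so (3627/249) = (141/249)
flip (141/249) -> (249/141): both odd, 141 mod 4 = 1, 249 mod 4 = 1, so the flip contributes +1; sign now -1
(249/141): 249 mod 141 = 108, so (249/141) = (108/141)
factor out 2^2: 108 = 2^2·27; with 141 mod 8 = 5, (2/141) = -1; sign now -1; continue with (27/141)
flip (27/141) -> (141/27): both odd, 27 mod 4 = 3, 141 mod 4 = 1, so the flip contributes +1; sign now -1
(141/27): 141 mod 27 = 6, so (141/27) = (6/27)
factor out 2^1: 6 = 2^1·3; with 27 mod 8 = 3, (2/27) = -1; sign now +1; continue with (3/27)
flip (3/27) -> (27/3): both odd, 3 mod 4 = 3, 27 mod 4 = 3, so the flip contributes -1; sign now -1
(27/3): 27 mod 3 = 0, so (27/3) = (0/3)
reached (0/3); gcd(a, n) > 1, so (0/3) = 0 and the symbol is 0

0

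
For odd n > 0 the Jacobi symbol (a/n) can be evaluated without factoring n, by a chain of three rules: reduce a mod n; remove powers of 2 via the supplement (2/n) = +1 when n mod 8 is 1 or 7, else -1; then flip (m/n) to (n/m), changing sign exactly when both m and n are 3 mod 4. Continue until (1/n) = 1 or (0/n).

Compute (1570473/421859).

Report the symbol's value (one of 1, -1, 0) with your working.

-1

(1570473/421859): 1570473 mod 421859 = 304896, so (1570473/421859) = (304896/421859)
factor out 2^8: 304896 = 2^8·1191; with 421859 mod 8 = 3, (2/421859) = -1; sign now +1; continue with (1191/421859)
flip (1191/421859) -> (421859/1191): both odd, 1191 mod 4 = 3, 421859 mod 4 = 3, so the flip contributes -1; sign now -1
(421859/1191): 421859 mod 1191 = 245, so (421859/1191) = (245/1191)
flip (245/1191) -> (1191/245): both odd, 245 mod 4 = 1, 1191 mod 4 = 3, so the flip contributes +1; sign now -1
(1191/245): 1191 mod 245 = 211, so (1191/245) = (211/245)
flip (211/245) -> (245/211): both odd, 211 mod 4 = 3, 245 mod 4 = 1, so the flip contributes +1; sign now -1
(245/211): 245 mod 211 = 34, so (245/211) = (34/211)
factor out 2^1: 34 = 2^1·17; with 211 mod 8 = 3, (2/211) = -1; sign now +1; continue with (17/211)
flip (17/211) -> (211/17): both odd, 17 mod 4 = 1, 211 mod 4 = 3, so the flip contributes +1; sign now +1
(211/17): 211 mod 17 = 7, so (211/17) = (7/17)
flip (7/17) -> (17/7): both odd, 7 mod 4 = 3, 17 mod 4 = 1, so the flip contributes +1; sign now +1
(17/7): 17 mod 7 = 3, so (17/7) = (3/7)
flip (3/7) -> (7/3): both odd, 3 mod 4 = 3, 7 mod 4 = 3, so the flip contributes -1; sign now -1
(7/3): 7 mod 3 = 1, so (7/3) = (1/3)
reached (1/3) = 1, so the symbol is -1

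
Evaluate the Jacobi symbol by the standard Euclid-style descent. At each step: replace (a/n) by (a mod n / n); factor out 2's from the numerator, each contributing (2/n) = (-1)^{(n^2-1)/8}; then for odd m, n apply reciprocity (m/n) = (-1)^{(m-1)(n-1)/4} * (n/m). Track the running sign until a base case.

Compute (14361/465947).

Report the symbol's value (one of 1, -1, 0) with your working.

flip (14361/465947) -> (465947/14361): both odd, 14361 mod 4 = 1, 465947 mod 4 = 3, so the flip contributes +1; sign now +1
(465947/14361): 465947 mod 14361 = 6395, so (465947/14361) = (6395/14361)
flip (6395/14361) -> (14361/6395): both odd, 6395 mod 4 = 3, 14361 mod 4 = 1, so the flip contributes +1; sign now +1
(14361/6395): 14361 mod 6395 = 1571, so (14361/6395) = (1571/6395)
flip (1571/6395) -> (6395/1571): both odd, 1571 mod 4 = 3, 6395 mod 4 = 3, so the flip contributes -1; sign now -1
(6395/1571): 6395 mod 1571 = 111, so (6395/1571) = (111/1571)
flip (111/1571) -> (1571/111): both odd, 111 mod 4 = 3, 1571 mod 4 = 3, so the flip contributes -1; sign now +1
(1571/111): 1571 mod 111 = 17, so (1571/111) = (17/111)
flip (17/111) -> (111/17): both odd, 17 mod 4 = 1, 111 mod 4 = 3, so the flip contributes +1; sign now +1
(111/17): 111 mod 17 = 9, so (111/17) = (9/17)
flip (9/17) -> (17/9): both odd, 9 mod 4 = 1, 17 mod 4 = 1, so the flip contributes +1; sign now +1
(17/9): 17 mod 9 = 8, so (17/9) = (8/9)
factor out 2^3: 8 = 2^3·1; with 9 mod 8 = 1, (2/9) = +1; sign now +1; continue with (1/9)
reached (1/9) = 1, so the symbol is +1

1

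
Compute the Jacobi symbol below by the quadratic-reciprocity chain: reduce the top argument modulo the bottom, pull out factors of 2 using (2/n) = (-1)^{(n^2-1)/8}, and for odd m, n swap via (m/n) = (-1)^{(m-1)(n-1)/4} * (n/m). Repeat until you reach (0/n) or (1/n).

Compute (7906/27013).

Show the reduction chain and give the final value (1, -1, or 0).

-1

factor out 2^1: 7906 = 2^1·3953; with 27013 mod 8 = 5, (2/27013) = -1; sign now -1; continue with (3953/27013)
flip (3953/27013) -> (27013/3953): both odd, 3953 mod 4 = 1, 27013 mod 4 = 1, so the flip contributes +1; sign now -1
(27013/3953): 27013 mod 3953 = 3295, so (27013/3953) = (3295/3953)
flip (3295/3953) -> (3953/3295): both odd, 3295 mod 4 = 3, 3953 mod 4 = 1, so the flip contributes +1; sign now -1
(3953/3295): 3953 mod 3295 = 658, so (3953/3295) = (658/3295)
factor out 2^1: 658 = 2^1·329; with 3295 mod 8 = 7, (2/3295) = +1; sign now -1; continue with (329/3295)
flip (329/3295) -> (3295/329): both odd, 329 mod 4 = 1, 3295 mod 4 = 3, so the flip contributes +1; sign now -1
(3295/329): 3295 mod 329 = 5, so (3295/329) = (5/329)
flip (5/329) -> (329/5): both odd, 5 mod 4 = 1, 329 mod 4 = 1, so the flip contributes +1; sign now -1
(329/5): 329 mod 5 = 4, so (329/5) = (4/5)
factor out 2^2: 4 = 2^2·1; with 5 mod 8 = 5, (2/5) = -1; sign now -1; continue with (1/5)
reached (1/5) = 1, so the symbol is -1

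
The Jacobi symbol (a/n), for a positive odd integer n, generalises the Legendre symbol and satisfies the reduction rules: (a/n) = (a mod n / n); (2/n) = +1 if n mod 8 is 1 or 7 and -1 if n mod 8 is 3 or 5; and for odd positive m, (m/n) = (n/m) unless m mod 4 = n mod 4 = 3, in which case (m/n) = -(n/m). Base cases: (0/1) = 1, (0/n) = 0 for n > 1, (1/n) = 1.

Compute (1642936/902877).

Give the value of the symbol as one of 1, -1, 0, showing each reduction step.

-1

(1642936/902877): 1642936 mod 902877 = 740059, so (1642936/902877) = (740059/902877)
flip (740059/902877) -> (902877/740059): both odd, 740059 mod 4 = 3, 902877 mod 4 = 1, so the flip contributes +1; sign now +1
(902877/740059): 902877 mod 740059 = 162818, so (902877/740059) = (162818/740059)
factor out 2^1: 162818 = 2^1·81409; with 740059 mod 8 = 3, (2/740059) = -1; sign now -1; continue with (81409/740059)
flip (81409/740059) -> (740059/81409): both odd, 81409 mod 4 = 1, 740059 mod 4 = 3, so the flip contributes +1; sign now -1
(740059/81409): 740059 mod 81409 = 7378, so (740059/81409) = (7378/81409)
factor out 2^1: 7378 = 2^1·3689; with 81409 mod 8 = 1, (2/81409) = +1; sign now -1; continue with (3689/81409)
flip (3689/81409) -> (81409/3689): both odd, 3689 mod 4 = 1, 81409 mod 4 = 1, so the flip contributes +1; sign now -1
(81409/3689): 81409 mod 3689 = 251, so (81409/3689) = (251/3689)
flip (251/3689) -> (3689/251): both odd, 251 mod 4 = 3, 3689 mod 4 = 1, so the flip contributes +1; sign now -1
(3689/251): 3689 mod 251 = 175, so (3689/251) = (175/251)
flip (175/251) -> (251/175): both odd, 175 mod 4 = 3, 251 mod 4 = 3, so the flip contributes -1; sign now +1
(251/175): 251 mod 175 = 76, so (251/175) = (76/175)
factor out 2^2: 76 = 2^2·19; with 175 mod 8 = 7, (2/175) = +1; sign now +1; continue with (19/175)
flip (19/175) -> (175/19): both odd, 19 mod 4 = 3, 175 mod 4 = 3, so the flip contributes -1; sign now -1
(175/19): 175 mod 19 = 4, so (175/19) = (4/19)
factor out 2^2: 4 = 2^2·1; with 19 mod 8 = 3, (2/19) = -1; sign now -1; continue with (1/19)
reached (1/19) = 1, so the symbol is -1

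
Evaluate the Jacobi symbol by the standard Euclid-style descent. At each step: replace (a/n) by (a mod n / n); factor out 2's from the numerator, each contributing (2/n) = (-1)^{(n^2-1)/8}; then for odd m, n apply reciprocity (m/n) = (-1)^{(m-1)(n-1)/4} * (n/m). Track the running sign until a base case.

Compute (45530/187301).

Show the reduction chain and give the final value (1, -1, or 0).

0

45530 = 2^1·22765; (2/187301) = -1 since 187301 mod 8 = 5, so (45530/187301) = (-1)^1·(22765/187301); sign now -1
reciprocity: (22765/187301) = +1·(187301/22765) since 22765 mod 4 = 1, 187301 mod 4 = 1; sign now -1
(187301/22765) = (5181/22765)   [reduce mod 22765]
reciprocity: (5181/22765) = +1·(22765/5181) since 5181 mod 4 = 1, 22765 mod 4 = 1; sign now -1
(22765/5181) = (2041/5181)   [reduce mod 5181]
reciprocity: (2041/5181) = +1·(5181/2041) since 2041 mod 4 = 1, 5181 mod 4 = 1; sign now -1
(5181/2041) = (1099/2041)   [reduce mod 2041]
reciprocity: (1099/2041) = +1·(2041/1099) since 1099 mod 4 = 3, 2041 mod 4 = 1; sign now -1
(2041/1099) = (942/1099)   [reduce mod 1099]
942 = 2^1·471; (2/1099) = -1 since 1099 mod 8 = 3, so (942/1099) = (-1)^1·(471/1099); sign now +1
reciprocity: (471/1099) = -1·(1099/471) since 471 mod 4 = 3, 1099 mod 4 = 3; sign now -1
(1099/471) = (157/471)   [reduce mod 471]
reciprocity: (157/471) = +1·(471/157) since 157 mod 4 = 1, 471 mod 4 = 3; sign now -1
(471/157) = (0/157)   [reduce mod 157]
(0/157) = 0   [gcd(a, n) > 1]; final value = 0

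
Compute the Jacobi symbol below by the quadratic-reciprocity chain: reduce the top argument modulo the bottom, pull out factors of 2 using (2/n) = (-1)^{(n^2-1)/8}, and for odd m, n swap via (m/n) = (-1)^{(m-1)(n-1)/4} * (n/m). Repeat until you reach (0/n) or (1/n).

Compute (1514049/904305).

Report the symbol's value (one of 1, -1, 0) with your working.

(1514049/904305): 1514049 mod 904305 = 609744, so (1514049/904305) = (609744/904305)
factor out 2^4: 609744 = 2^4·38109; with 904305 mod 8 = 1, (2/904305) = +1; sign now +1; continue with (38109/904305)
flip (38109/904305) -> (904305/38109): both odd, 38109 mod 4 = 1, 904305 mod 4 = 1, so the flip contributes +1; sign now +1
(904305/38109): 904305 mod 38109 = 27798, so (904305/38109) = (27798/38109)
factor out 2^1: 27798 = 2^1·13899; with 38109 mod 8 = 5, (2/38109) = -1; sign now -1; continue with (13899/38109)
flip (13899/38109) -> (38109/13899): both odd, 13899 mod 4 = 3, 38109 mod 4 = 1, so the flip contributes +1; sign now -1
(38109/13899): 38109 mod 13899 = 10311, so (38109/13899) = (10311/13899)
flip (10311/13899) -> (13899/10311): both odd, 10311 mod 4 = 3, 13899 mod 4 = 3, so the flip contributes -1; sign now +1
(13899/10311): 13899 mod 10311 = 3588, so (13899/10311) = (3588/10311)
factor out 2^2: 3588 = 2^2·897; with 10311 mod 8 = 7, (2/10311) = +1; sign now +1; continue with (897/10311)
flip (897/10311) -> (10311/897): both odd, 897 mod 4 = 1, 10311 mod 4 = 3, so the flip contributes +1; sign now +1
(10311/897): 10311 mod 897 = 444, so (10311/897) = (444/897)
factor out 2^2: 444 = 2^2·111; with 897 mod 8 = 1, (2/897) = +1; sign now +1; continue with (111/897)
flip (111/897) -> (897/111): both odd, 111 mod 4 = 3, 897 mod 4 = 1, so the flip contributes +1; sign now +1
(897/111): 897 mod 111 = 9, so (897/111) = (9/111)
flip (9/111) -> (111/9): both odd, 9 mod 4 = 1, 111 mod 4 = 3, so the flip contributes +1; sign now +1
(111/9): 111 mod 9 = 3, so (111/9) = (3/9)
flip (3/9) -> (9/3): both odd, 3 mod 4 = 3, 9 mod 4 = 1, so the flip contributes +1; sign now +1
(9/3): 9 mod 3 = 0, so (9/3) = (0/3)
reached (0/3); gcd(a, n) > 1, so (0/3) = 0 and the symbol is 0

0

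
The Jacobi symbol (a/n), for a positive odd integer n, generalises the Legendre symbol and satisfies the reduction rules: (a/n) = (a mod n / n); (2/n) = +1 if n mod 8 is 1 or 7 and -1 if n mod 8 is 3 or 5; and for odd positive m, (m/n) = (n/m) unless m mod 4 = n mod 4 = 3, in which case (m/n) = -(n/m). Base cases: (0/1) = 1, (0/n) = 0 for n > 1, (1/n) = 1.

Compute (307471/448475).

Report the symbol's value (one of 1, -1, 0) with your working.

flip (307471/448475) -> (448475/307471): both odd, 307471 mod 4 = 3, 448475 mod 4 = 3, so the flip contributes -1; sign now -1
(448475/307471): 448475 mod 307471 = 141004, so (448475/307471) = (141004/307471)
factor out 2^2: 141004 = 2^2·35251; with 307471 mod 8 = 7, (2/307471) = +1; sign now -1; continue with (35251/307471)
flip (35251/307471) -> (307471/35251): both odd, 35251 mod 4 = 3, 307471 mod 4 = 3, so the flip contributes -1; sign now +1
(307471/35251): 307471 mod 35251 = 25463, so (307471/35251) = (25463/35251)
flip (25463/35251) -> (35251/25463): both odd, 25463 mod 4 = 3, 35251 mod 4 = 3, so the flip contributes -1; sign now -1
(35251/25463): 35251 mod 25463 = 9788, so (35251/25463) = (9788/25463)
factor out 2^2: 9788 = 2^2·2447; with 25463 mod 8 = 7, (2/25463) = +1; sign now -1; continue with (2447/25463)
flip (2447/25463) -> (25463/2447): both odd, 2447 mod 4 = 3, 25463 mod 4 = 3, so the flip contributes -1; sign now +1
(25463/2447): 25463 mod 2447 = 993, so (25463/2447) = (993/2447)
flip (993/2447) -> (2447/993): both odd, 993 mod 4 = 1, 2447 mod 4 = 3, so the flip contributes +1; sign now +1
(2447/993): 2447 mod 993 = 461, so (2447/993) = (461/993)
flip (461/993) -> (993/461): both odd, 461 mod 4 = 1, 993 mod 4 = 1, so the flip contributes +1; sign now +1
(993/461): 993 mod 461 = 71, so (993/461) = (71/461)
flip (71/461) -> (461/71): both odd, 71 mod 4 = 3, 461 mod 4 = 1, so the flip contributes +1; sign now +1
(461/71): 461 mod 71 = 35, so (461/71) = (35/71)
flip (35/71) -> (71/35): both odd, 35 mod 4 = 3, 71 mod 4 = 3, so the flip contributes -1; sign now -1
(71/35): 71 mod 35 = 1, so (71/35) = (1/35)
reached (1/35) = 1, so the symbol is -1

-1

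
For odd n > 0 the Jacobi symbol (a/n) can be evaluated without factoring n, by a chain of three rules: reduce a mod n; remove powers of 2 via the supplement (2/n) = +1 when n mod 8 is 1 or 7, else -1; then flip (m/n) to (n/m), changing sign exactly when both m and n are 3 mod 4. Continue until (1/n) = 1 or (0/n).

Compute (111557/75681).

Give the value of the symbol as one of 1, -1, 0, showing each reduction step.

(111557/75681): 111557 mod 75681 = 35876, so (111557/75681) = (35876/75681)
factor out 2^2: 35876 = 2^2·8969; with 75681 mod 8 = 1, (2/75681) = +1; sign now +1; continue with (8969/75681)
flip (8969/75681) -> (75681/8969): both odd, 8969 mod 4 = 1, 75681 mod 4 = 1, so the flip contributes +1; sign now +1
(75681/8969): 75681 mod 8969 = 3929, so (75681/8969) = (3929/8969)
flip (3929/8969) -> (8969/3929): both odd, 3929 mod 4 = 1, 8969 mod 4 = 1, so the flip contributes +1; sign now +1
(8969/3929): 8969 mod 3929 = 1111, so (8969/3929) = (1111/3929)
flip (1111/3929) -> (3929/1111): both odd, 1111 mod 4 = 3, 3929 mod 4 = 1, so the flip contributes +1; sign now +1
(3929/1111): 3929 mod 1111 = 596, so (3929/1111) = (596/1111)
factor out 2^2: 596 = 2^2·149; with 1111 mod 8 = 7, (2/1111) = +1; sign now +1; continue with (149/1111)
flip (149/1111) -> (1111/149): both odd, 149 mod 4 = 1, 1111 mod 4 = 3, so the flip contributes +1; sign now +1
(1111/149): 1111 mod 149 = 68, so (1111/149) = (68/149)
factor out 2^2: 68 = 2^2·17; with 149 mod 8 = 5, (2/149) = -1; sign now +1; continue with (17/149)
flip (17/149) -> (149/17): both odd, 17 mod 4 = 1, 149 mod 4 = 1, so the flip contributes +1; sign now +1
(149/17): 149 mod 17 = 13, so (149/17) = (13/17)
flip (13/17) -> (17/13): both odd, 13 mod 4 = 1, 17 mod 4 = 1, so the flip contributes +1; sign now +1
(17/13): 17 mod 13 = 4, so (17/13) = (4/13)
factor out 2^2: 4 = 2^2·1; with 13 mod 8 = 5, (2/13) = -1; sign now +1; continue with (1/13)
reached (1/13) = 1, so the symbol is +1

1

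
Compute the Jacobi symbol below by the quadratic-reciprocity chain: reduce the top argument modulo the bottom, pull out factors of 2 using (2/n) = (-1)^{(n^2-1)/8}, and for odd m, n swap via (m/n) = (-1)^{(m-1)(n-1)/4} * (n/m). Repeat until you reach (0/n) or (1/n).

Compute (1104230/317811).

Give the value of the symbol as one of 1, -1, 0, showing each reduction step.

1

(1104230/317811): 1104230 mod 317811 = 150797, so (1104230/317811) = (150797/317811)
flip (150797/317811) -> (317811/150797): both odd, 150797 mod 4 = 1, 317811 mod 4 = 3, so the flip contributes +1; sign now +1
(317811/150797): 317811 mod 150797 = 16217, so (317811/150797) = (16217/150797)
flip (16217/150797) -> (150797/16217): both odd, 16217 mod 4 = 1, 150797 mod 4 = 1, so the flip contributes +1; sign now +1
(150797/16217): 150797 mod 16217 = 4844, so (150797/16217) = (4844/16217)
factor out 2^2: 4844 = 2^2·1211; with 16217 mod 8 = 1, (2/16217) = +1; sign now +1; continue with (1211/16217)
flip (1211/16217) -> (16217/1211): both odd, 1211 mod 4 = 3, 16217 mod 4 = 1, so the flip contributes +1; sign now +1
(16217/1211): 16217 mod 1211 = 474, so (16217/1211) = (474/1211)
factor out 2^1: 474 = 2^1·237; with 1211 mod 8 = 3, (2/1211) = -1; sign now -1; continue with (237/1211)
flip (237/1211) -> (1211/237): both odd, 237 mod 4 = 1, 1211 mod 4 = 3, so the flip contributes +1; sign now -1
(1211/237): 1211 mod 237 = 26, so (1211/237) = (26/237)
factor out 2^1: 26 = 2^1·13; with 237 mod 8 = 5, (2/237) = -1; sign now +1; continue with (13/237)
flip (13/237) -> (237/13): both odd, 13 mod 4 = 1, 237 mod 4 = 1, so the flip contributes +1; sign now +1
(237/13): 237 mod 13 = 3, so (237/13) = (3/13)
flip (3/13) -> (13/3): both odd, 3 mod 4 = 3, 13 mod 4 = 1, so the flip contributes +1; sign now +1
(13/3): 13 mod 3 = 1, so (13/3) = (1/3)
reached (1/3) = 1, so the symbol is +1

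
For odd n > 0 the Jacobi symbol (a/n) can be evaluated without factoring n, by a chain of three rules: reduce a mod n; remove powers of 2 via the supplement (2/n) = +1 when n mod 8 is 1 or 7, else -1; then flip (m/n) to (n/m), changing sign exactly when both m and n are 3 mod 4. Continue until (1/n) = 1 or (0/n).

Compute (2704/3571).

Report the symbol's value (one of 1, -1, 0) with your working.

2704 = 2^4·169; (2/3571) = -1 since 3571 mod 8 = 3, so (2704/3571) = (-1)^4·(169/3571); sign now +1
reciprocity: (169/3571) = +1·(3571/169) since 169 mod 4 = 1, 3571 mod 4 = 3; sign now +1
(3571/169) = (22/169)   [reduce mod 169]
22 = 2^1·11; (2/169) = +1 since 169 mod 8 = 1, so (22/169) = (+1)^1·(11/169); sign now +1
reciprocity: (11/169) = +1·(169/11) since 11 mod 4 = 3, 169 mod 4 = 1; sign now +1
(169/11) = (4/11)   [reduce mod 11]
4 = 2^2·1; (2/11) = -1 since 11 mod 8 = 3, so (4/11) = (-1)^2·(1/11); sign now +1
(1/11) = 1; final value = sign = +1

1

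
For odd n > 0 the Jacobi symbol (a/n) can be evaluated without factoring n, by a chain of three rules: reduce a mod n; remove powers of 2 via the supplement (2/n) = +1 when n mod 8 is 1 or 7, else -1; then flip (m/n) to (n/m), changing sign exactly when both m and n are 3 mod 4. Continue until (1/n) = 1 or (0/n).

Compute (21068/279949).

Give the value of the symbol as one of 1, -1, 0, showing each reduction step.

factor out 2^2: 21068 = 2^2·5267; with 279949 mod 8 = 5, (2/279949) = -1; sign now +1; continue with (5267/279949)
flip (5267/279949) -> (279949/5267): both odd, 5267 mod 4 = 3, 279949 mod 4 = 1, so the flip contributes +1; sign now +1
(279949/5267): 279949 mod 5267 = 798, so (279949/5267) = (798/5267)
factor out 2^1: 798 = 2^1·399; with 5267 mod 8 = 3, (2/5267) = -1; sign now -1; continue with (399/5267)
flip (399/5267) -> (5267/399): both odd, 399 mod 4 = 3, 5267 mod 4 = 3, so the flip contributes -1; sign now +1
(5267/399): 5267 mod 399 = 80, so (5267/399) = (80/399)
factor out 2^4: 80 = 2^4·5; with 399 mod 8 = 7, (2/399) = +1; sign now +1; continue with (5/399)
flip (5/399) -> (399/5): both odd, 5 mod 4 = 1, 399 mod 4 = 3, so the flip contributes +1; sign now +1
(399/5): 399 mod 5 = 4, so (399/5) = (4/5)
factor out 2^2: 4 = 2^2·1; with 5 mod 8 = 5, (2/5) = -1; sign now +1; continue with (1/5)
reached (1/5) = 1, so the symbol is +1

1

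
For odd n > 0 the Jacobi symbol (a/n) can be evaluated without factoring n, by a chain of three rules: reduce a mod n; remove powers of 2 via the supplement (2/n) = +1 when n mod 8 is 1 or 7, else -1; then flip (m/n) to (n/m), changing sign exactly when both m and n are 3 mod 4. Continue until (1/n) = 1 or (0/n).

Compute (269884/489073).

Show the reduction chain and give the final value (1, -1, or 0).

-1

269884 = 2^2·67471; (2/489073) = +1 since 489073 mod 8 = 1, so (269884/489073) = (+1)^2·(67471/489073); sign now +1
reciprocity: (67471/489073) = +1·(489073/67471) since 67471 mod 4 = 3, 489073 mod 4 = 1; sign now +1
(489073/67471) = (16776/67471)   [reduce mod 67471]
16776 = 2^3·2097; (2/67471) = +1 since 67471 mod 8 = 7, so (16776/67471) = (+1)^3·(2097/67471); sign now +1
reciprocity: (2097/67471) = +1·(67471/2097) since 2097 mod 4 = 1, 67471 mod 4 = 3; sign now +1
(67471/2097) = (367/2097)   [reduce mod 2097]
reciprocity: (367/2097) = +1·(2097/367) since 367 mod 4 = 3, 2097 mod 4 = 1; sign now +1
(2097/367) = (262/367)   [reduce mod 367]
262 = 2^1·131; (2/367) = +1 since 367 mod 8 = 7, so (262/367) = (+1)^1·(131/367); sign now +1
reciprocity: (131/367) = -1·(367/131) since 131 mod 4 = 3, 367 mod 4 = 3; sign now -1
(367/131) = (105/131)   [reduce mod 131]
reciprocity: (105/131) = +1·(131/105) since 105 mod 4 = 1, 131 mod 4 = 3; sign now -1
(131/105) = (26/105)   [reduce mod 105]
26 = 2^1·13; (2/105) = +1 since 105 mod 8 = 1, so (26/105) = (+1)^1·(13/105); sign now -1
reciprocity: (13/105) = +1·(105/13) since 13 mod 4 = 1, 105 mod 4 = 1; sign now -1
(105/13) = (1/13)   [reduce mod 13]
(1/13) = 1; final value = sign = -1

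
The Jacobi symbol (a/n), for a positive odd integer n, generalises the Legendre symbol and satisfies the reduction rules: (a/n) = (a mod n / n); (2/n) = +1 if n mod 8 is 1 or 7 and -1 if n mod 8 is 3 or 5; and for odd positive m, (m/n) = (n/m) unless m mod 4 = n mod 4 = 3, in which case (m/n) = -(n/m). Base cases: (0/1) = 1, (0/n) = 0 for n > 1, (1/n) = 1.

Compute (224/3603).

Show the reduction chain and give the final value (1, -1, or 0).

factor out 2^5: 224 = 2^5·7; with 3603 mod 8 = 3, (2/3603) = -1; sign now -1; continue with (7/3603)
flip (7/3603) -> (3603/7): both odd, 7 mod 4 = 3, 3603 mod 4 = 3, so the flip contributes -1; sign now +1
(3603/7): 3603 mod 7 = 5, so (3603/7) = (5/7)
flip (5/7) -> (7/5): both odd, 5 mod 4 = 1, 7 mod 4 = 3, so the flip contributes +1; sign now +1
(7/5): 7 mod 5 = 2, so (7/5) = (2/5)
factor out 2^1: 2 = 2^1·1; with 5 mod 8 = 5, (2/5) = -1; sign now -1; continue with (1/5)
reached (1/5) = 1, so the symbol is -1

-1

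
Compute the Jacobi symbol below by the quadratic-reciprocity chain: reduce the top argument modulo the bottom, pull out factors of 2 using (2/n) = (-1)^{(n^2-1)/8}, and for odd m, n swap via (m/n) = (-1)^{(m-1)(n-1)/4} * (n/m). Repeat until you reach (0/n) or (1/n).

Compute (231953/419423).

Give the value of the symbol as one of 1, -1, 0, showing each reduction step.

flip (231953/419423) -> (419423/231953): both odd, 231953 mod 4 = 1, 419423 mod 4 = 3, so the flip contributes +1; sign now +1
(419423/231953): 419423 mod 231953 = 187470, so (419423/231953) = (187470/231953)
factor out 2^1: 187470 = 2^1·93735; with 231953 mod 8 = 1, (2/231953) = +1; sign now +1; continue with (93735/231953)
flip (93735/231953) -> (231953/93735): both odd, 93735 mod 4 = 3, 231953 mod 4 = 1, so the flip contributes +1; sign now +1
(231953/93735): 231953 mod 93735 = 44483, so (231953/93735) = (44483/93735)
flip (44483/93735) -> (93735/44483): both odd, 44483 mod 4 = 3, 93735 mod 4 = 3, so the flip contributes -1; sign now -1
(93735/44483): 93735 mod 44483 = 4769, so (93735/44483) = (4769/44483)
flip (4769/44483) -> (44483/4769): both odd, 4769 mod 4 = 1, 44483 mod 4 = 3, so the flip contributes +1; sign now -1
(44483/4769): 44483 mod 4769 = 1562, so (44483/4769) = (1562/4769)
factor out 2^1: 1562 = 2^1·781; with 4769 mod 8 = 1, (2/4769) = +1; sign now -1; continue with (781/4769)
flip (781/4769) -> (4769/781): both odd, 781 mod 4 = 1, 4769 mod 4 = 1, so the flip contributes +1; sign now -1
(4769/781): 4769 mod 781 = 83, so (4769/781) = (83/781)
flip (83/781) -> (781/83): both odd, 83 mod 4 = 3, 781 mod 4 = 1, so the flip contributes +1; sign now -1
(781/83): 781 mod 83 = 34, so (781/83) = (34/83)
factor out 2^1: 34 = 2^1·17; with 83 mod 8 = 3, (2/83) = -1; sign now +1; continue with (17/83)
flip (17/83) -> (83/17): both odd, 17 mod 4 = 1, 83 mod 4 = 3, so the flip contributes +1; sign now +1
(83/17): 83 mod 17 = 15, so (83/17) = (15/17)
flip (15/17) -> (17/15): both odd, 15 mod 4 = 3, 17 mod 4 = 1, so the flip contributes +1; sign now +1
(17/15): 17 mod 15 = 2, so (17/15) = (2/15)
factor out 2^1: 2 = 2^1·1; with 15 mod 8 = 7, (2/15) = +1; sign now +1; continue with (1/15)
reached (1/15) = 1, so the symbol is +1

1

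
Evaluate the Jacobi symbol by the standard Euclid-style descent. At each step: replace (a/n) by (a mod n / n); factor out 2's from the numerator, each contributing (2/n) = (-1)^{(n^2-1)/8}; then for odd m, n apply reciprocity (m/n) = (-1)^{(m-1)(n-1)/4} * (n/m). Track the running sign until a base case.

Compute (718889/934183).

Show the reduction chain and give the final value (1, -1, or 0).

reciprocity: (718889/934183) = +1·(934183/718889) since 718889 mod 4 = 1, 934183 mod 4 = 3; sign now +1
(934183/718889) = (215294/718889)   [reduce mod 718889]
215294 = 2^1·107647; (2/718889) = +1 since 718889 mod 8 = 1, so (215294/718889) = (+1)^1·(107647/718889); sign now +1
reciprocity: (107647/718889) = +1·(718889/107647) since 107647 mod 4 = 3, 718889 mod 4 = 1; sign now +1
(718889/107647) = (73007/107647)   [reduce mod 107647]
reciprocity: (73007/107647) = -1·(107647/73007) since 73007 mod 4 = 3, 107647 mod 4 = 3; sign now -1
(107647/73007) = (34640/73007)   [reduce mod 73007]
34640 = 2^4·2165; (2/73007) = +1 since 73007 mod 8 = 7, so (34640/73007) = (+1)^4·(2165/73007); sign now -1
reciprocity: (2165/73007) = +1·(73007/2165) since 2165 mod 4 = 1, 73007 mod 4 = 3; sign now -1
(73007/2165) = (1562/2165)   [reduce mod 2165]
1562 = 2^1·781; (2/2165) = -1 since 2165 mod 8 = 5, so (1562/2165) = (-1)^1·(781/2165); sign now +1
reciprocity: (781/2165) = +1·(2165/781) since 781 mod 4 = 1, 2165 mod 4 = 1; sign now +1
(2165/781) = (603/781)   [reduce mod 781]
reciprocity: (603/781) = +1·(781/603) since 603 mod 4 = 3, 781 mod 4 = 1; sign now +1
(781/603) = (178/603)   [reduce mod 603]
178 = 2^1·89; (2/603) = -1 since 603 mod 8 = 3, so (178/603) = (-1)^1·(89/603); sign now -1
reciprocity: (89/603) = +1·(603/89) since 89 mod 4 = 1, 603 mod 4 = 3; sign now -1
(603/89) = (69/89)   [reduce mod 89]
reciprocity: (69/89) = +1·(89/69) since 69 mod 4 = 1, 89 mod 4 = 1; sign now -1
(89/69) = (20/69)   [reduce mod 69]
20 = 2^2·5; (2/69) = -1 since 69 mod 8 = 5, so (20/69) = (-1)^2·(5/69); sign now -1
reciprocity: (5/69) = +1·(69/5) since 5 mod 4 = 1, 69 mod 4 = 1; sign now -1
(69/5) = (4/5)   [reduce mod 5]
4 = 2^2·1; (2/5) = -1 since 5 mod 8 = 5, so (4/5) = (-1)^2·(1/5); sign now -1
(1/5) = 1; final value = sign = -1

-1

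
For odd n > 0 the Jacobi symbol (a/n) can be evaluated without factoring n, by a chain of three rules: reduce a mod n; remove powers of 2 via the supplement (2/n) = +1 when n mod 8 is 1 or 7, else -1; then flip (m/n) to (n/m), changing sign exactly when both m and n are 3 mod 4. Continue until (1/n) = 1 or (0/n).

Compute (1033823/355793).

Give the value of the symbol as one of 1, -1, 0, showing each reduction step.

1

(1033823/355793): 1033823 mod 355793 = 322237, so (1033823/355793) = (322237/355793)
flip (322237/355793) -> (355793/322237): both odd, 322237 mod 4 = 1, 355793 mod 4 = 1, so the flip contributes +1; sign now +1
(355793/322237): 355793 mod 322237 = 33556, so (355793/322237) = (33556/322237)
factor out 2^2: 33556 = 2^2·8389; with 322237 mod 8 = 5, (2/322237) = -1; sign now +1; continue with (8389/322237)
flip (8389/322237) -> (322237/8389): both odd, 8389 mod 4 = 1, 322237 mod 4 = 1, so the flip contributes +1; sign now +1
(322237/8389): 322237 mod 8389 = 3455, so (322237/8389) = (3455/8389)
flip (3455/8389) -> (8389/3455): both odd, 3455 mod 4 = 3, 8389 mod 4 = 1, so the flip contributes +1; sign now +1
(8389/3455): 8389 mod 3455 = 1479, so (8389/3455) = (1479/3455)
flip (1479/3455) -> (3455/1479): both odd, 1479 mod 4 = 3, 3455 mod 4 = 3, so the flip contributes -1; sign now -1
(3455/1479): 3455 mod 1479 = 497, so (3455/1479) = (497/1479)
flip (497/1479) -> (1479/497): both odd, 497 mod 4 = 1, 1479 mod 4 = 3, so the flip contributes +1; sign now -1
(1479/497): 1479 mod 497 = 485, so (1479/497) = (485/497)
flip (485/497) -> (497/485): both odd, 485 mod 4 = 1, 497 mod 4 = 1, so the flip contributes +1; sign now -1
(497/485): 497 mod 485 = 12, so (497/485) = (12/485)
factor out 2^2: 12 = 2^2·3; with 485 mod 8 = 5, (2/485) = -1; sign now -1; continue with (3/485)
flip (3/485) -> (485/3): both odd, 3 mod 4 = 3, 485 mod 4 = 1, so the flip contributes +1; sign now -1
(485/3): 485 mod 3 = 2, so (485/3) = (2/3)
factor out 2^1: 2 = 2^1·1; with 3 mod 8 = 3, (2/3) = -1; sign now +1; continue with (1/3)
reached (1/3) = 1, so the symbol is +1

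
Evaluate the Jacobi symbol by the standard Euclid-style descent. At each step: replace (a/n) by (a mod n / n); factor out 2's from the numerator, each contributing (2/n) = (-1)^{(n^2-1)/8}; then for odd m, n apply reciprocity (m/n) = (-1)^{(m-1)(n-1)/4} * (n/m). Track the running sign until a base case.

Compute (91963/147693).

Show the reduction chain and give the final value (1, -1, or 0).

flip (91963/147693) -> (147693/91963): both odd, 91963 mod 4 = 3, 147693 mod 4 = 1, so the flip contributes +1; sign now +1
(147693/91963): 147693 mod 91963 = 55730, so (147693/91963) = (55730/91963)
factor out 2^1: 55730 = 2^1·27865; with 91963 mod 8 = 3, (2/91963) = -1; sign now -1; continue with (27865/91963)
flip (27865/91963) -> (91963/27865): both odd, 27865 mod 4 = 1, 91963 mod 4 = 3, so the flip contributes +1; sign now -1
(91963/27865): 91963 mod 27865 = 8368, so (91963/27865) = (8368/27865)
factor out 2^4: 8368 = 2^4·523; with 27865 mod 8 = 1, (2/27865) = +1; sign now -1; continue with (523/27865)
flip (523/27865) -> (27865/523): both odd, 523 mod 4 = 3, 27865 mod 4 = 1, so the flip contributes +1; sign now -1
(27865/523): 27865 mod 523 = 146, so (27865/523) = (146/523)
factor out 2^1: 146 = 2^1·73; with 523 mod 8 = 3, (2/523) = -1; sign now +1; continue with (73/523)
flip (73/523) -> (523/73): both odd, 73 mod 4 = 1, 523 mod 4 = 3, so the flip contributes +1; sign now +1
(523/73): 523 mod 73 = 12, so (523/73) = (12/73)
factor out 2^2: 12 = 2^2·3; with 73 mod 8 = 1, (2/73) = +1; sign now +1; continue with (3/73)
flip (3/73) -> (73/3): both odd, 3 mod 4 = 3, 73 mod 4 = 1, so the flip contributes +1; sign now +1
(73/3): 73 mod 3 = 1, so (73/3) = (1/3)
reached (1/3) = 1, so the symbol is +1

1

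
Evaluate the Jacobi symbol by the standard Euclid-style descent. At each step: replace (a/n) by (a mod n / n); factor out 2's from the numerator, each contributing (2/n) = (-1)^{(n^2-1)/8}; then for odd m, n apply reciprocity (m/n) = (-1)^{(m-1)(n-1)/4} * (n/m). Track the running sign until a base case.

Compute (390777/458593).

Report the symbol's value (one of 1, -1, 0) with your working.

-1

flip (390777/458593) -> (458593/390777): both odd, 390777 mod 4 = 1, 458593 mod 4 = 1, so the flip contributes +1; sign now +1
(458593/390777): 458593 mod 390777 = 67816, so (458593/390777) = (67816/390777)
factor out 2^3: 67816 = 2^3·8477; with 390777 mod 8 = 1, (2/390777) = +1; sign now +1; continue with (8477/390777)
flip (8477/390777) -> (390777/8477): both odd, 8477 mod 4 = 1, 390777 mod 4 = 1, so the flip contributes +1; sign now +1
(390777/8477): 390777 mod 8477 = 835, so (390777/8477) = (835/8477)
flip (835/8477) -> (8477/835): both odd, 835 mod 4 = 3, 8477 mod 4 = 1, so the flip contributes +1; sign now +1
(8477/835): 8477 mod 835 = 127, so (8477/835) = (127/835)
flip (127/835) -> (835/127): both odd, 127 mod 4 = 3, 835 mod 4 = 3, so the flip contributes -1; sign now -1
(835/127): 835 mod 127 = 73, so (835/127) = (73/127)
flip (73/127) -> (127/73): both odd, 73 mod 4 = 1, 127 mod 4 = 3, so the flip contributes +1; sign now -1
(127/73): 127 mod 73 = 54, so (127/73) = (54/73)
factor out 2^1: 54 = 2^1·27; with 73 mod 8 = 1, (2/73) = +1; sign now -1; continue with (27/73)
flip (27/73) -> (73/27): both odd, 27 mod 4 = 3, 73 mod 4 = 1, so the flip contributes +1; sign now -1
(73/27): 73 mod 27 = 19, so (73/27) = (19/27)
flip (19/27) -> (27/19): both odd, 19 mod 4 = 3, 27 mod 4 = 3, so the flip contributes -1; sign now +1
(27/19): 27 mod 19 = 8, so (27/19) = (8/19)
factor out 2^3: 8 = 2^3·1; with 19 mod 8 = 3, (2/19) = -1; sign now -1; continue with (1/19)
reached (1/19) = 1, so the symbol is -1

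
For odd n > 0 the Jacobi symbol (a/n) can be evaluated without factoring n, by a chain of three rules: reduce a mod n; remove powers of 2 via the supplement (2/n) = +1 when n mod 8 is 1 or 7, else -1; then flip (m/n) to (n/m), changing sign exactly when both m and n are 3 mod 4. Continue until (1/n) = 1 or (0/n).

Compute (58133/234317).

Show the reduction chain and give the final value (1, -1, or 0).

flip (58133/234317) -> (234317/58133): both odd, 58133 mod 4 = 1, 234317 mod 4 = 1, so the flip contributes +1; sign now +1
(234317/58133): 234317 mod 58133 = 1785, so (234317/58133) = (1785/58133)
flip (1785/58133) -> (58133/1785): both odd, 1785 mod 4 = 1, 58133 mod 4 = 1, so the flip contributes +1; sign now +1
(58133/1785): 58133 mod 1785 = 1013, so (58133/1785) = (1013/1785)
flip (1013/1785) -> (1785/1013): both odd, 1013 mod 4 = 1, 1785 mod 4 = 1, so the flip contributes +1; sign now +1
(1785/1013): 1785 mod 1013 = 772, so (1785/1013) = (772/1013)
factor out 2^2: 772 = 2^2·193; with 1013 mod 8 = 5, (2/1013) = -1; sign now +1; continue with (193/1013)
flip (193/1013) -> (1013/193): both odd, 193 mod 4 = 1, 1013 mod 4 = 1, so the flip contributes +1; sign now +1
(1013/193): 1013 mod 193 = 48, so (1013/193) = (48/193)
factor out 2^4: 48 = 2^4·3; with 193 mod 8 = 1, (2/193) = +1; sign now +1; continue with (3/193)
flip (3/193) -> (193/3): both odd, 3 mod 4 = 3, 193 mod 4 = 1, so the flip contributes +1; sign now +1
(193/3): 193 mod 3 = 1, so (193/3) = (1/3)
reached (1/3) = 1, so the symbol is +1

1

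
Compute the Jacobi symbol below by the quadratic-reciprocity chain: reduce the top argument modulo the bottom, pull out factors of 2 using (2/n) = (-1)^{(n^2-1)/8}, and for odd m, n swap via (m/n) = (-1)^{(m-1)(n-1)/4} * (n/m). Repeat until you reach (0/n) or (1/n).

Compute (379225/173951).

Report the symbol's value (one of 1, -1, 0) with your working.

0

(379225/173951) = (31323/173951)   [reduce mod 173951]
reciprocity: (31323/173951) = -1·(173951/31323) since 31323 mod 4 = 3, 173951 mod 4 = 3; sign now -1
(173951/31323) = (17336/31323)   [reduce mod 31323]
17336 = 2^3·2167; (2/31323) = -1 since 31323 mod 8 = 3, so (17336/31323) = (-1)^3·(2167/31323); sign now +1
reciprocity: (2167/31323) = -1·(31323/2167) since 2167 mod 4 = 3, 31323 mod 4 = 3; sign now -1
(31323/2167) = (985/2167)   [reduce mod 2167]
reciprocity: (985/2167) = +1·(2167/985) since 985 mod 4 = 1, 2167 mod 4 = 3; sign now -1
(2167/985) = (197/985)   [reduce mod 985]
reciprocity: (197/985) = +1·(985/197) since 197 mod 4 = 1, 985 mod 4 = 1; sign now -1
(985/197) = (0/197)   [reduce mod 197]
(0/197) = 0   [gcd(a, n) > 1]; final value = 0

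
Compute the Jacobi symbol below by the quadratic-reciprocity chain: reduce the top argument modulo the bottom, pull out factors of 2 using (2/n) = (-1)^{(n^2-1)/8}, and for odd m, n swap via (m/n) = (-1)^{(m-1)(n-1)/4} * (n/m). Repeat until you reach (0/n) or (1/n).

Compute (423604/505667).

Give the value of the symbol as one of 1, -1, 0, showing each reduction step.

0

423604 = 2^2·105901; (2/505667) = -1 since 505667 mod 8 = 3, so (423604/505667) = (-1)^2·(105901/505667); sign now +1
reciprocity: (105901/505667) = +1·(505667/105901) since 105901 mod 4 = 1, 505667 mod 4 = 3; sign now +1
(505667/105901) = (82063/105901)   [reduce mod 105901]
reciprocity: (82063/105901) = +1·(105901/82063) since 82063 mod 4 = 3, 105901 mod 4 = 1; sign now +1
(105901/82063) = (23838/82063)   [reduce mod 82063]
23838 = 2^1·11919; (2/82063) = +1 since 82063 mod 8 = 7, so (23838/82063) = (+1)^1·(11919/82063); sign now +1
reciprocity: (11919/82063) = -1·(82063/11919) since 11919 mod 4 = 3, 82063 mod 4 = 3; sign now -1
(82063/11919) = (10549/11919)   [reduce mod 11919]
reciprocity: (10549/11919) = +1·(11919/10549) since 10549 mod 4 = 1, 11919 mod 4 = 3; sign now -1
(11919/10549) = (1370/10549)   [reduce mod 10549]
1370 = 2^1·685; (2/10549) = -1 since 10549 mod 8 = 5, so (1370/10549) = (-1)^1·(685/10549); sign now +1
reciprocity: (685/10549) = +1·(10549/685) since 685 mod 4 = 1, 10549 mod 4 = 1; sign now +1
(10549/685) = (274/685)   [reduce mod 685]
274 = 2^1·137; (2/685) = -1 since 685 mod 8 = 5, so (274/685) = (-1)^1·(137/685); sign now -1
reciprocity: (137/685) = +1·(685/137) since 137 mod 4 = 1, 685 mod 4 = 1; sign now -1
(685/137) = (0/137)   [reduce mod 137]
(0/137) = 0   [gcd(a, n) > 1]; final value = 0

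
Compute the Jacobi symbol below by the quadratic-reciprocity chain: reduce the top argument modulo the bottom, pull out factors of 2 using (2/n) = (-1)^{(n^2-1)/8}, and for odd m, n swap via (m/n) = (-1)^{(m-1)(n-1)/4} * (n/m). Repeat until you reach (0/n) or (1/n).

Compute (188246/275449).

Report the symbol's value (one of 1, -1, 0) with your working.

188246 = 2^1·94123; (2/275449) = +1 since 275449 mod 8 = 1, so (188246/275449) = (+1)^1·(94123/275449); sign now +1
reciprocity: (94123/275449) = +1·(275449/94123) since 94123 mod 4 = 3, 275449 mod 4 = 1; sign now +1
(275449/94123) = (87203/94123)   [reduce mod 94123]
reciprocity: (87203/94123) = -1·(94123/87203) since 87203 mod 4 = 3, 94123 mod 4 = 3; sign now -1
(94123/87203) = (6920/87203)   [reduce mod 87203]
6920 = 2^3·865; (2/87203) = -1 since 87203 mod 8 = 3, so (6920/87203) = (-1)^3·(865/87203); sign now +1
reciprocity: (865/87203) = +1·(87203/865) since 865 mod 4 = 1, 87203 mod 4 = 3; sign now +1
(87203/865) = (703/865)   [reduce mod 865]
reciprocity: (703/865) = +1·(865/703) since 703 mod 4 = 3, 865 mod 4 = 1; sign now +1
(865/703) = (162/703)   [reduce mod 703]
162 = 2^1·81; (2/703) = +1 since 703 mod 8 = 7, so (162/703) = (+1)^1·(81/703); sign now +1
reciprocity: (81/703) = +1·(703/81) since 81 mod 4 = 1, 703 mod 4 = 3; sign now +1
(703/81) = (55/81)   [reduce mod 81]
reciprocity: (55/81) = +1·(81/55) since 55 mod 4 = 3, 81 mod 4 = 1; sign now +1
(81/55) = (26/55)   [reduce mod 55]
26 = 2^1·13; (2/55) = +1 since 55 mod 8 = 7, so (26/55) = (+1)^1·(13/55); sign now +1
reciprocity: (13/55) = +1·(55/13) since 13 mod 4 = 1, 55 mod 4 = 3; sign now +1
(55/13) = (3/13)   [reduce mod 13]
reciprocity: (3/13) = +1·(13/3) since 3 mod 4 = 3, 13 mod 4 = 1; sign now +1
(13/3) = (1/3)   [reduce mod 3]
(1/3) = 1; final value = sign = +1

1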